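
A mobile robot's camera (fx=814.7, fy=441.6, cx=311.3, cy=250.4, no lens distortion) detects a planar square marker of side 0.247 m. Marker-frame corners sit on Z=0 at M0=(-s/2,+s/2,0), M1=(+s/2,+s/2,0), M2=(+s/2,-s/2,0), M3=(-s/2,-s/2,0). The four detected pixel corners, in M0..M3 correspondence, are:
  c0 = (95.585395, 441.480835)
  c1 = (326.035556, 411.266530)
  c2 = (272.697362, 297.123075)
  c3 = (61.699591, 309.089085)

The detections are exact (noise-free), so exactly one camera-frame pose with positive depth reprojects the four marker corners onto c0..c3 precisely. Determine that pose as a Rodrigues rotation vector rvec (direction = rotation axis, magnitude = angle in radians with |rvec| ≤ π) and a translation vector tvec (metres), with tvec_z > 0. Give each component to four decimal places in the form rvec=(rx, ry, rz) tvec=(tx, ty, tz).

rvec=(-0.4724, -0.4522, -0.1619) tvec=(-0.1251, 0.2183, 0.8750)

Intrinsics K: fx=814.7, fy=441.6, cx=311.3, cy=250.4
Marker side s = 0.247 m; corners in marker frame (Z=0):
  M0 = (-0.1235, +0.1235, 0)
  M1 = (+0.1235, +0.1235, 0)
  M2 = (+0.1235, -0.1235, 0)
  M3 = (-0.1235, -0.1235, 0)
Detected image corners:
  c0 = (95.585395, 441.480835) px
  c1 = (326.035556, 411.266530) px
  c2 = (272.697362, 297.123075) px
  c3 = (61.699591, 309.089085) px
Planar DLT: solve 8×8 A·h = b for H (H[2,2]=1):
  H  [+989.79767 +92.21672 +194.86346]
  H  [+106.63042 +329.01870 +360.56276]
  H  [+0.52070 -0.45968 +1.00000]
B = K⁻¹H; ‖b₁‖=1.142890, ‖b₂‖=1.142890; λ = 2/(‖b₁‖+‖b₂‖) = 0.874975, sign → tz>0 ⇒ λ=+0.874975
r₁ = λ·B[:,0] = (+0.88894,-0.04706,+0.45560); r₂ = λ·B[:,1] = (+0.25273,+0.87997,-0.40221)
r₃ = r₁×r₂ = (-0.38198,+0.47268,+0.79414); SVD([r₁ r₂ r₃]) → R = UVᵀ:
  R  [+0.88894 +0.25273 -0.38198]
  R  [-0.04706 +0.87997 +0.47268]
  R  [+0.45560 -0.40221 +0.79414]
t = (-0.12505, +0.21827, +0.87497) m
tr R = 2.563057; θ = arccos((tr R − 1)/2) = 0.673685 rad = 38.599°
axis k = ((R−Rᵀ)₃₂, (R−Rᵀ)₁₃, (R−Rᵀ)₂₁) / (2 sinθ) = (-0.701184, -0.671278, -0.240264)
rvec = θ·k = (-0.472377, -0.452229, -0.161862)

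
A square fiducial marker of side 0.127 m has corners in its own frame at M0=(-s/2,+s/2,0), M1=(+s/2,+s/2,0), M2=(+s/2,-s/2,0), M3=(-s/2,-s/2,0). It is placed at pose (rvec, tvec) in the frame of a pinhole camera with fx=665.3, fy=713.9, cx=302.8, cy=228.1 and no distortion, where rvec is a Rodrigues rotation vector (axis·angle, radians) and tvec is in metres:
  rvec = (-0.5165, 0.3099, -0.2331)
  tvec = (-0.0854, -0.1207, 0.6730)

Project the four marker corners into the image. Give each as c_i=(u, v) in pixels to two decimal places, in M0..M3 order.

c0=(165.24, 175.40) c1=(284.06, 130.25) c2=(268.73, 28.68) c3=(161.35, 73.86)

Intrinsics K: fx=665.3, fy=713.9, cx=302.8, cy=228.1
Marker side s = 0.127 m; corners in marker frame (Z=0):
  M0 = (-0.0635, +0.0635, 0)
  M1 = (+0.0635, +0.0635, 0)
  M2 = (+0.0635, -0.0635, 0)
  M3 = (-0.0635, -0.0635, 0)
rvec = (-0.5165, 0.3099, -0.2331), |rvec| = θ = 0.64587 rad = 37.006°
Rodrigues: sinθ=0.60189, 1−cosθ=0.20142; R = I + sinθ·[k]× + (1−cosθ)·[k]×²:
    [+0.92739 +0.13994 +0.34693]
    [-0.29452 +0.84495 +0.44645]
    [-0.23067 -0.51621 +0.82481]
t = (-0.0854, -0.1207, 0.6730) m
M0: Pc = R·M0+t = (-0.13540, -0.04834, +0.65487); u = 665.3·(-0.13540)/0.65487 + 302.8 = 165.2399, v = 713.9·(-0.04834)/0.65487 + 228.1 = 175.3982
M1: Pc = R·M1+t = (-0.01762, -0.08575, +0.62557); u = 665.3·(-0.01762)/0.62557 + 302.8 = 284.0563, v = 713.9·(-0.08575)/0.62557 + 228.1 = 130.2456
M2: Pc = R·M2+t = (-0.03540, -0.19306, +0.69113); u = 665.3·(-0.03540)/0.69113 + 302.8 = 268.7261, v = 713.9·(-0.19306)/0.69113 + 228.1 = 28.6841
M3: Pc = R·M3+t = (-0.15318, -0.15565, +0.72043); u = 665.3·(-0.15318)/0.72043 + 302.8 = 161.3454, v = 713.9·(-0.15565)/0.72043 + 228.1 = 73.8576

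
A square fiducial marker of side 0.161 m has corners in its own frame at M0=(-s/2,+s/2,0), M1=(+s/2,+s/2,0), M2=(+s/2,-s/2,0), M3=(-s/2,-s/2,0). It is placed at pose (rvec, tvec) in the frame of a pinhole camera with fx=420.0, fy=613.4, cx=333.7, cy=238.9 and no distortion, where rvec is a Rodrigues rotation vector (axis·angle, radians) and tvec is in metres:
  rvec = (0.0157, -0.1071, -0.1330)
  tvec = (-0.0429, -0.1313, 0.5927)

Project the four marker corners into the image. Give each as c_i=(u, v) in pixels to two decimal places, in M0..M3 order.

Intrinsics K: fx=420.0, fy=613.4, cx=333.7, cy=238.9
Marker side s = 0.161 m; corners in marker frame (Z=0):
  M0 = (-0.0805, +0.0805, 0)
  M1 = (+0.0805, +0.0805, 0)
  M2 = (+0.0805, -0.0805, 0)
  M3 = (-0.0805, -0.0805, 0)
rvec = (0.0157, -0.1071, -0.1330), |rvec| = θ = 0.17148 rad = 9.825°
Rodrigues: sinθ=0.17064, 1−cosθ=0.01467; R = I + sinθ·[k]× + (1−cosθ)·[k]×²:
    [+0.98546 +0.13151 -0.10762]
    [-0.13319 +0.99105 -0.00852]
    [+0.10553 +0.02273 +0.99416]
t = (-0.0429, -0.1313, 0.5927) m
M0: Pc = R·M0+t = (-0.11164, -0.04080, +0.58603); u = 420.0·(-0.11164)/0.58603 + 333.7 = 253.6878, v = 613.4·(-0.04080)/0.58603 + 238.9 = 196.1963
M1: Pc = R·M1+t = (+0.04702, -0.06224, +0.60303); u = 420.0·(+0.04702)/0.60303 + 333.7 = 366.4460, v = 613.4·(-0.06224)/0.60303 + 238.9 = 175.5874
M2: Pc = R·M2+t = (+0.02584, -0.22180, +0.59937); u = 420.0·(+0.02584)/0.59937 + 333.7 = 351.8090, v = 613.4·(-0.22180)/0.59937 + 238.9 = 11.9051
M3: Pc = R·M3+t = (-0.13282, -0.20036, +0.58237); u = 420.0·(-0.13282)/0.58237 + 333.7 = 237.9152, v = 613.4·(-0.20036)/0.58237 + 238.9 = 27.8680

c0=(253.69, 196.20) c1=(366.45, 175.59) c2=(351.81, 11.91) c3=(237.92, 27.87)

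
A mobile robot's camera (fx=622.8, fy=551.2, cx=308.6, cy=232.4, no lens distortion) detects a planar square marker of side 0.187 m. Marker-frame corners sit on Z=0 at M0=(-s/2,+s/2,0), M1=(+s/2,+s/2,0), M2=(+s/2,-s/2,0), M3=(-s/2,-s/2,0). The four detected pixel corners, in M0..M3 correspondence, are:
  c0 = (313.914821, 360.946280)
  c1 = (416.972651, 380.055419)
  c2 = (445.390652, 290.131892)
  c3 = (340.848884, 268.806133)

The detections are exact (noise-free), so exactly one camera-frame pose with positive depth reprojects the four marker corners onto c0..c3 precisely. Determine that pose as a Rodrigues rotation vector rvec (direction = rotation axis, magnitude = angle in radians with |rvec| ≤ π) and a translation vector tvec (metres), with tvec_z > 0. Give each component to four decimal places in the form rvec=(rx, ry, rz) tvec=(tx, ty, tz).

rvec=(0.1260, -0.1009, 0.2386) tvec=(0.1221, 0.1808, 1.0701)

Intrinsics K: fx=622.8, fy=551.2, cx=308.6, cy=232.4
Marker side s = 0.187 m; corners in marker frame (Z=0):
  M0 = (-0.0935, +0.0935, 0)
  M1 = (+0.0935, +0.0935, 0)
  M2 = (+0.0935, -0.0935, 0)
  M3 = (-0.0935, -0.0935, 0)
Detected image corners:
  c0 = (313.914821, 360.946280) px
  c1 = (416.972651, 380.055419) px
  c2 = (445.390652, 290.131892) px
  c3 = (340.848884, 268.806133) px
Planar DLT: solve 8×8 A·h = b for H (H[2,2]=1):
  H  [+595.58701 -108.23278 +379.66472]
  H  [+142.79879 +520.85042 +325.53263]
  H  [+0.10690 +0.10495 +1.00000]
B = K⁻¹H; ‖b₁‖=0.934470, ‖b₂‖=0.934470; λ = 2/(‖b₁‖+‖b₂‖) = 1.070125, sign → tz>0 ⇒ λ=+1.070125
r₁ = λ·B[:,0] = (+0.96668,+0.22900,+0.11440); r₂ = λ·B[:,1] = (-0.24162,+0.96385,+0.11231)
r₃ = r₁×r₂ = (-0.08455,-0.13621,+0.98707); SVD([r₁ r₂ r₃]) → R = UVᵀ:
  R  [+0.96668 -0.24162 -0.08455]
  R  [+0.22900 +0.96385 -0.13621]
  R  [+0.11440 +0.11231 +0.98707]
t = (+0.12211, +0.18081, +1.07012) m
tr R = 2.917594; θ = arccos((tr R − 1)/2) = 0.288059 rad = 16.505°
axis k = ((R−Rᵀ)₃₂, (R−Rᵀ)₁₃, (R−Rᵀ)₂₁) / (2 sinθ) = (+0.437406, -0.350144, +0.828297)
rvec = θ·k = (+0.125999, -0.100862, +0.238598)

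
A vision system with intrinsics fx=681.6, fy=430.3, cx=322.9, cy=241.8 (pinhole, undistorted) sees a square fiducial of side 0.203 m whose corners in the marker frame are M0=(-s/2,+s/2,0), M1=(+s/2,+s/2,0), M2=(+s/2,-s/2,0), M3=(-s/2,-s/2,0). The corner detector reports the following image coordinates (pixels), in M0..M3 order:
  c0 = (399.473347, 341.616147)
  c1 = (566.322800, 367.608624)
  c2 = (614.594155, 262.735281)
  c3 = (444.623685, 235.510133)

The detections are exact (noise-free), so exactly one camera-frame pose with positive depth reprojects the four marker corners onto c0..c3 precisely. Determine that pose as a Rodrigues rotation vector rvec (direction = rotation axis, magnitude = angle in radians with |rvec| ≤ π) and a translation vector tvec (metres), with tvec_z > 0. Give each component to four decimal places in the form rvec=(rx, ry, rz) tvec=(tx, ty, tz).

rvec=(0.0821, -0.0156, 0.2479) tvec=(0.2128, 0.1115, 0.7908)

Intrinsics K: fx=681.6, fy=430.3, cx=322.9, cy=241.8
Marker side s = 0.203 m; corners in marker frame (Z=0):
  M0 = (-0.1015, +0.1015, 0)
  M1 = (+0.1015, +0.1015, 0)
  M2 = (+0.1015, -0.1015, 0)
  M3 = (-0.1015, -0.1015, 0)
Detected image corners:
  c0 = (399.473347, 341.616147) px
  c1 = (566.322800, 367.608624) px
  c2 = (614.594155, 262.735281) px
  c3 = (444.623685, 235.510133) px
Planar DLT: solve 8×8 A·h = b for H (H[2,2]=1):
  H  [+845.86783 -179.37881 +506.29172]
  H  [+140.79037 +549.90417 +302.44780]
  H  [+0.03228 +0.10024 +1.00000]
B = K⁻¹H; ‖b₁‖=1.264487, ‖b₂‖=1.264487; λ = 2/(‖b₁‖+‖b₂‖) = 0.790835, sign → tz>0 ⇒ λ=+0.790835
r₁ = λ·B[:,0] = (+0.96934,+0.24441,+0.02553); r₂ = λ·B[:,1] = (-0.24568,+0.96610,+0.07928)
r₃ = r₁×r₂ = (-0.00528,-0.08312,+0.99653); SVD([r₁ r₂ r₃]) → R = UVᵀ:
  R  [+0.96934 -0.24568 -0.00528]
  R  [+0.24441 +0.96610 -0.08312]
  R  [+0.02553 +0.07928 +0.99653]
t = (+0.21278, +0.11146, +0.79083) m
tr R = 2.931965; θ = arccos((tr R − 1)/2) = 0.261581 rad = 14.987°
axis k = ((R−Rᵀ)₃₂, (R−Rᵀ)₁₃, (R−Rᵀ)₂₁) / (2 sinθ) = (+0.313977, -0.059569, +0.947560)
rvec = θ·k = (+0.082130, -0.015582, +0.247864)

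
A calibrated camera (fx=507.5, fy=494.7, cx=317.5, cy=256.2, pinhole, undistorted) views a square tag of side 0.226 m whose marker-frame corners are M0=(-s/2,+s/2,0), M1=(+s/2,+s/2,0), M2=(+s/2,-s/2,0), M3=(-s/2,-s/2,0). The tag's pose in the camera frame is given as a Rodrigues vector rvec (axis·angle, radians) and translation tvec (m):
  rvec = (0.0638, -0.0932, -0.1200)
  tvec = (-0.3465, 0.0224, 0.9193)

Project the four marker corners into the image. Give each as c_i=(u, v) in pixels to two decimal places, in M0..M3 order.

c0=(71.22, 336.14) c1=(197.48, 319.82) c2=(180.94, 200.70) c3=(52.13, 214.64)

Intrinsics K: fx=507.5, fy=494.7, cx=317.5, cy=256.2
Marker side s = 0.226 m; corners in marker frame (Z=0):
  M0 = (-0.1130, +0.1130, 0)
  M1 = (+0.1130, +0.1130, 0)
  M2 = (+0.1130, -0.1130, 0)
  M3 = (-0.1130, -0.1130, 0)
rvec = (0.0638, -0.0932, -0.1200), |rvec| = θ = 0.16479 rad = 9.442°
Rodrigues: sinθ=0.16405, 1−cosθ=0.01355; R = I + sinθ·[k]× + (1−cosθ)·[k]×²:
    [+0.98848 +0.11649 -0.09660]
    [-0.12242 +0.99079 -0.05793]
    [+0.08896 +0.06909 +0.99364]
t = (-0.3465, 0.0224, 0.9193) m
M0: Pc = R·M0+t = (-0.44504, +0.14819, +0.91705); u = 507.5·(-0.44504)/0.91705 + 317.5 = 71.2167, v = 494.7·(+0.14819)/0.91705 + 256.2 = 336.1417
M1: Pc = R·M1+t = (-0.22164, +0.12052, +0.93716); u = 507.5·(-0.22164)/0.93716 + 317.5 = 197.4764, v = 494.7·(+0.12052)/0.93716 + 256.2 = 319.8217
M2: Pc = R·M2+t = (-0.24796, -0.10339, +0.92155); u = 507.5·(-0.24796)/0.92155 + 317.5 = 180.9443, v = 494.7·(-0.10339)/0.92155 + 256.2 = 200.6972
M3: Pc = R·M3+t = (-0.47136, -0.07572, +0.90144); u = 507.5·(-0.47136)/0.90144 + 317.5 = 52.1288, v = 494.7·(-0.07572)/0.90144 + 256.2 = 214.6431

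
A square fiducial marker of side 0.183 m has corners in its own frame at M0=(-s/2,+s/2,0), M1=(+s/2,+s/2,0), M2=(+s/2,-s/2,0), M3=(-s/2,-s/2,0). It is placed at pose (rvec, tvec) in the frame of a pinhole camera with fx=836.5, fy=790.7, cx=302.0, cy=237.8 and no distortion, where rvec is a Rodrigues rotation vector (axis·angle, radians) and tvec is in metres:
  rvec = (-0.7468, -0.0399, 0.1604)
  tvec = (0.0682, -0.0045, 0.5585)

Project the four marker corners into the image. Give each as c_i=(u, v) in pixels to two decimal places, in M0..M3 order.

Intrinsics K: fx=836.5, fy=790.7, cx=302.0, cy=237.8
Marker side s = 0.183 m; corners in marker frame (Z=0):
  M0 = (-0.0915, +0.0915, 0)
  M1 = (+0.0915, +0.0915, 0)
  M2 = (+0.0915, -0.0915, 0)
  M3 = (-0.0915, -0.0915, 0)
rvec = (-0.7468, -0.0399, 0.1604), |rvec| = θ = 0.76487 rad = 43.824°
Rodrigues: sinθ=0.69245, 1−cosθ=0.27853; R = I + sinθ·[k]× + (1−cosθ)·[k]×²:
    [+0.98699 -0.13103 -0.09315]
    [+0.15940 +0.72223 +0.67304]
    [-0.02091 -0.67913 +0.73372]
t = (0.0682, -0.0045, 0.5585) m
M0: Pc = R·M0+t = (-0.03410, +0.04700, +0.49827); u = 836.5·(-0.03410)/0.49827 + 302.0 = 244.7552, v = 790.7·(+0.04700)/0.49827 + 237.8 = 312.3819
M1: Pc = R·M1+t = (+0.14652, +0.07617, +0.49445); u = 836.5·(+0.14652)/0.49445 + 302.0 = 549.8830, v = 790.7·(+0.07617)/0.49445 + 237.8 = 359.6062
M2: Pc = R·M2+t = (+0.17050, -0.05600, +0.61873); u = 836.5·(+0.17050)/0.61873 + 302.0 = 532.5088, v = 790.7·(-0.05600)/0.61873 + 237.8 = 166.2363
M3: Pc = R·M3+t = (-0.01012, -0.08517, +0.62255); u = 836.5·(-0.01012)/0.62255 + 302.0 = 288.4007, v = 790.7·(-0.08517)/0.62255 + 237.8 = 129.6278

c0=(244.76, 312.38) c1=(549.88, 359.61) c2=(532.51, 166.24) c3=(288.40, 129.63)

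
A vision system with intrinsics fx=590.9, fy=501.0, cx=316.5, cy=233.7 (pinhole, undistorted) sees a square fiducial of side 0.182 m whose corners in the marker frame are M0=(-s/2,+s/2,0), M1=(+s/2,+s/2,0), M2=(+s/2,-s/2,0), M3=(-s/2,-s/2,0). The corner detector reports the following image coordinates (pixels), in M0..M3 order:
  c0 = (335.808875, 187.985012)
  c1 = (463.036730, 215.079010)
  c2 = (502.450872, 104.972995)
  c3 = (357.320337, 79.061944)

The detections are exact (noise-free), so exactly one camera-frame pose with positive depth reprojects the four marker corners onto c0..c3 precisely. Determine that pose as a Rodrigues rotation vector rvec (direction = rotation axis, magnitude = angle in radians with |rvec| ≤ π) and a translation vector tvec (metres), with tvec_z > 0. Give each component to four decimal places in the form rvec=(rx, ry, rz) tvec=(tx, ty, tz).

rvec=(0.5318, 0.2410, 0.2070) tvec=(0.1260, -0.1300, 0.7769)

Intrinsics K: fx=590.9, fy=501.0, cx=316.5, cy=233.7
Marker side s = 0.182 m; corners in marker frame (Z=0):
  M0 = (-0.0910, +0.0910, 0)
  M1 = (+0.0910, +0.0910, 0)
  M2 = (+0.0910, -0.0910, 0)
  M3 = (-0.0910, -0.0910, 0)
Detected image corners:
  c0 = (335.808875, 187.985012) px
  c1 = (463.036730, 215.079010) px
  c2 = (502.450872, 104.972995) px
  c3 = (357.320337, 79.061944) px
Planar DLT: solve 8×8 A·h = b for H (H[2,2]=1):
  H  [+653.11996 +112.52951 +412.34554]
  H  [+113.21422 +700.38925 +149.85859]
  H  [-0.22213 +0.67264 +1.00000]
B = K⁻¹H; ‖b₁‖=1.287176, ‖b₂‖=1.287176; λ = 2/(‖b₁‖+‖b₂‖) = 0.776895, sign → tz>0 ⇒ λ=+0.776895
r₁ = λ·B[:,0] = (+0.95113,+0.25606,-0.17257); r₂ = λ·B[:,1] = (-0.13195,+0.84232,+0.52257)
r₃ = r₁×r₂ = (+0.27917,-0.47426,+0.83495); SVD([r₁ r₂ r₃]) → R = UVᵀ:
  R  [+0.95113 -0.13195 +0.27917]
  R  [+0.25606 +0.84232 -0.47426]
  R  [-0.17257 +0.52257 +0.83495]
t = (+0.12601, -0.13001, +0.77689) m
tr R = 2.628404; θ = arccos((tr R − 1)/2) = 0.619443 rad = 35.491°
axis k = ((R−Rᵀ)₃₂, (R−Rᵀ)₁₃, (R−Rᵀ)₂₁) / (2 sinθ) = (+0.858479, +0.389041, +0.334156)
rvec = θ·k = (+0.531779, +0.240989, +0.206991)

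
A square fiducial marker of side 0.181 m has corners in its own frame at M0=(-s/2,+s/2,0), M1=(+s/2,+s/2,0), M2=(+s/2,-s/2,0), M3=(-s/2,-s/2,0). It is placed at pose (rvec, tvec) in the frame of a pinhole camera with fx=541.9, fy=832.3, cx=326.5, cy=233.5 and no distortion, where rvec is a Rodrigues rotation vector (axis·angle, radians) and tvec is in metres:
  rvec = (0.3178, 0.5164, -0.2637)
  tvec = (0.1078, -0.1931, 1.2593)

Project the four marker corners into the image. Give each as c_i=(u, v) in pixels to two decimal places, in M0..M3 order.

c0=(351.53, 173.90) c1=(420.09, 149.09) c2=(396.68, 30.11) c3=(327.61, 64.43)

Intrinsics K: fx=541.9, fy=832.3, cx=326.5, cy=233.5
Marker side s = 0.181 m; corners in marker frame (Z=0):
  M0 = (-0.0905, +0.0905, 0)
  M1 = (+0.0905, +0.0905, 0)
  M2 = (+0.0905, -0.0905, 0)
  M3 = (-0.0905, -0.0905, 0)
rvec = (0.3178, 0.5164, -0.2637), |rvec| = θ = 0.66121 rad = 37.885°
Rodrigues: sinθ=0.61408, 1−cosθ=0.21075; R = I + sinθ·[k]× + (1−cosθ)·[k]×²:
    [+0.83793 +0.32401 +0.43919]
    [-0.16579 +0.91779 -0.36079]
    [-0.51998 +0.22950 +0.82277]
t = (0.1078, -0.1931, 1.2593) m
M0: Pc = R·M0+t = (+0.06129, -0.09504, +1.32713); u = 541.9·(+0.06129)/1.32713 + 326.5 = 351.5263, v = 832.3·(-0.09504)/1.32713 + 233.5 = 173.8991
M1: Pc = R·M1+t = (+0.21296, -0.12504, +1.23301); u = 541.9·(+0.21296)/1.23301 + 326.5 = 420.0926, v = 832.3·(-0.12504)/1.23301 + 233.5 = 149.0938
M2: Pc = R·M2+t = (+0.15431, -0.29116, +1.19147); u = 541.9·(+0.15431)/1.19147 + 326.5 = 396.6826, v = 832.3·(-0.29116)/1.19147 + 233.5 = 30.1077
M3: Pc = R·M3+t = (+0.00264, -0.26116, +1.28559); u = 541.9·(+0.00264)/1.28559 + 326.5 = 327.6146, v = 832.3·(-0.26116)/1.28559 + 233.5 = 64.4254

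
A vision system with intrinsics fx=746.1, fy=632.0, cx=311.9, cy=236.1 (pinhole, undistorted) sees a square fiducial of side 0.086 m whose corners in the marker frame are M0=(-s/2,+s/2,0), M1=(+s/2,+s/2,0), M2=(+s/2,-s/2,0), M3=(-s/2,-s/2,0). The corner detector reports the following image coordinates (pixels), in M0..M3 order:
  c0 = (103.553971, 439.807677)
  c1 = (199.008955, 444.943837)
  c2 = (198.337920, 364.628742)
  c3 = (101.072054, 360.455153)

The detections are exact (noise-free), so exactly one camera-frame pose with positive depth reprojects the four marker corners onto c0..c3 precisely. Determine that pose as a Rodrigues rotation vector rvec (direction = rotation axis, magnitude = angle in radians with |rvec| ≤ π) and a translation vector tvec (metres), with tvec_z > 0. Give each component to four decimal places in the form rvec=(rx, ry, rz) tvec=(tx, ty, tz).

Intrinsics K: fx=746.1, fy=632.0, cx=311.9, cy=236.1
Marker side s = 0.086 m; corners in marker frame (Z=0):
  M0 = (-0.0430, +0.0430, 0)
  M1 = (+0.0430, +0.0430, 0)
  M2 = (+0.0430, -0.0430, 0)
  M3 = (-0.0430, -0.0430, 0)
Detected image corners:
  c0 = (103.553971, 439.807677) px
  c1 = (199.008955, 444.943837) px
  c2 = (198.337920, 364.628742) px
  c3 = (101.072054, 360.455153) px
Planar DLT: solve 8×8 A·h = b for H (H[2,2]=1):
  H  [+1097.33141 +51.66325 +150.18356]
  H  [-7.43165 +1017.21692 +402.82291]
  H  [-0.15309 +0.22103 +1.00000]
B = K⁻¹H; ‖b₁‖=1.543038, ‖b₂‖=1.543038; λ = 2/(‖b₁‖+‖b₂‖) = 0.648072, sign → tz>0 ⇒ λ=+0.648072
r₁ = λ·B[:,0] = (+0.99463,+0.02944,-0.09921); r₂ = λ·B[:,1] = (-0.01500,+0.98957,+0.14324)
r₃ = r₁×r₂ = (+0.10239,-0.14098,+0.98470); SVD([r₁ r₂ r₃]) → R = UVᵀ:
  R  [+0.99463 -0.01500 +0.10239]
  R  [+0.02944 +0.98957 -0.14098]
  R  [-0.09921 +0.14324 +0.98470]
t = (-0.14047, +0.17096, +0.64807) m
tr R = 2.968907; θ = arccos((tr R − 1)/2) = 0.176560 rad = 10.116°
axis k = ((R−Rᵀ)₃₂, (R−Rᵀ)₁₃, (R−Rᵀ)₂₁) / (2 sinθ) = (+0.809088, +0.573905, +0.126527)
rvec = θ·k = (+0.142853, +0.101329, +0.022340)

rvec=(0.1429, 0.1013, 0.0223) tvec=(-0.1405, 0.1710, 0.6481)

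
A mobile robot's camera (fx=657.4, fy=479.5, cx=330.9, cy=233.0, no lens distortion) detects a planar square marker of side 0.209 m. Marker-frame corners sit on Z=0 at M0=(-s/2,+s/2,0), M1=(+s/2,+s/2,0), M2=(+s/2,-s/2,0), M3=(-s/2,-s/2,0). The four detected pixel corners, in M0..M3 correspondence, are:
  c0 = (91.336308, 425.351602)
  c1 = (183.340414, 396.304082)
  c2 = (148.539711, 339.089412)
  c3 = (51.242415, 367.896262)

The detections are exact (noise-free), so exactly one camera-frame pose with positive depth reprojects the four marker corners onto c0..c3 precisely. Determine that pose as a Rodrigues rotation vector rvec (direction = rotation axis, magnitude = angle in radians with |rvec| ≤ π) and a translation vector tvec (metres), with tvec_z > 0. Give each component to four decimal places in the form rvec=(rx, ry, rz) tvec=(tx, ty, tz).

Intrinsics K: fx=657.4, fy=479.5, cx=330.9, cy=233.0
Marker side s = 0.209 m; corners in marker frame (Z=0):
  M0 = (-0.1045, +0.1045, 0)
  M1 = (+0.1045, +0.1045, 0)
  M2 = (+0.1045, -0.1045, 0)
  M3 = (-0.1045, -0.1045, 0)
Detected image corners:
  c0 = (91.336308, 425.351602) px
  c1 = (183.340414, 396.304082) px
  c2 = (148.539711, 339.089412) px
  c3 = (51.242415, 367.896262) px
Planar DLT: solve 8×8 A·h = b for H (H[2,2]=1):
  H  [+467.92214 +204.67422 +119.67753]
  H  [-89.01536 +357.03284 +382.61331]
  H  [+0.12928 +0.21643 +1.00000]
B = K⁻¹H; ‖b₁‖=0.704751, ‖b₂‖=0.704751; λ = 2/(‖b₁‖+‖b₂‖) = 1.418942, sign → tz>0 ⇒ λ=+1.418942
r₁ = λ·B[:,0] = (+0.91764,-0.35255,+0.18344); r₂ = λ·B[:,1] = (+0.28719,+0.90731,+0.30710)
r₃ = r₁×r₂ = (-0.27470,-0.22912,+0.93383); SVD([r₁ r₂ r₃]) → R = UVᵀ:
  R  [+0.91764 +0.28719 -0.27470]
  R  [-0.35255 +0.90731 -0.22912]
  R  [+0.18344 +0.30710 +0.93383]
t = (-0.45591, +0.44274, +1.41894) m
tr R = 2.758776; θ = arccos((tr R − 1)/2) = 0.496221 rad = 28.431°
axis k = ((R−Rᵀ)₃₂, (R−Rᵀ)₁₃, (R−Rᵀ)₂₁) / (2 sinθ) = (+0.563134, -0.481137, -0.671854)
rvec = θ·k = (+0.279439, -0.238750, -0.333388)

rvec=(0.2794, -0.2388, -0.3334) tvec=(-0.4559, 0.4427, 1.4189)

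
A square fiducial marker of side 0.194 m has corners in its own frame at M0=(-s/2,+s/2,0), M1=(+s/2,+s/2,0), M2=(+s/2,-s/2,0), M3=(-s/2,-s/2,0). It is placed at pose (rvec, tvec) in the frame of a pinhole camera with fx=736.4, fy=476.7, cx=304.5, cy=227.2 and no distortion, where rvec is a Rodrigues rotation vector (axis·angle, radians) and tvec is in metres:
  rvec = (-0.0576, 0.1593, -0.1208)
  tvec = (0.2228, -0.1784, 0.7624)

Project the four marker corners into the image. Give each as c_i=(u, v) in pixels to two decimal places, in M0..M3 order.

c0=(437.20, 183.80) c1=(631.55, 166.50) c2=(604.07, 45.97) c3=(413.98, 67.59)

Intrinsics K: fx=736.4, fy=476.7, cx=304.5, cy=227.2
Marker side s = 0.194 m; corners in marker frame (Z=0):
  M0 = (-0.0970, +0.0970, 0)
  M1 = (+0.0970, +0.0970, 0)
  M2 = (+0.0970, -0.0970, 0)
  M3 = (-0.0970, -0.0970, 0)
rvec = (-0.0576, 0.1593, -0.1208), |rvec| = θ = 0.20806 rad = 11.921°
Rodrigues: sinθ=0.20656, 1−cosθ=0.02157; R = I + sinθ·[k]× + (1−cosθ)·[k]×²:
    [+0.98009 +0.11536 +0.16162]
    [-0.12450 +0.99108 +0.04760]
    [-0.15469 -0.06677 +0.98570]
t = (0.2228, -0.1784, 0.7624) m
M0: Pc = R·M0+t = (+0.13892, -0.07019, +0.77093); u = 736.4·(+0.13892)/0.77093 + 304.5 = 437.1995, v = 476.7·(-0.07019)/0.77093 + 227.2 = 183.7990
M1: Pc = R·M1+t = (+0.32906, -0.09434, +0.74092); u = 736.4·(+0.32906)/0.74092 + 304.5 = 631.5516, v = 476.7·(-0.09434)/0.74092 + 227.2 = 166.5011
M2: Pc = R·M2+t = (+0.30668, -0.28661, +0.75387); u = 736.4·(+0.30668)/0.75387 + 304.5 = 604.0708, v = 476.7·(-0.28661)/0.75387 + 227.2 = 45.9657
M3: Pc = R·M3+t = (+0.11654, -0.26246, +0.78388); u = 736.4·(+0.11654)/0.78388 + 304.5 = 413.9825, v = 476.7·(-0.26246)/0.78388 + 227.2 = 67.5922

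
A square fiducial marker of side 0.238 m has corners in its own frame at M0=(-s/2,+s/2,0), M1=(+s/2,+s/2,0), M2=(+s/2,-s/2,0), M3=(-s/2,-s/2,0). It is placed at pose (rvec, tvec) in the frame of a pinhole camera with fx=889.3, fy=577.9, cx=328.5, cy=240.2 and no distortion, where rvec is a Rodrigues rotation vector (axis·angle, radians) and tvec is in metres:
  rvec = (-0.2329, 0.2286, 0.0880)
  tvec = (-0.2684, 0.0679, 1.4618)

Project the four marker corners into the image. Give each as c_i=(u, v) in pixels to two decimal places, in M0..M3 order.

Intrinsics K: fx=889.3, fy=577.9, cx=328.5, cy=240.2
Marker side s = 0.238 m; corners in marker frame (Z=0):
  M0 = (-0.1190, +0.1190, 0)
  M1 = (+0.1190, +0.1190, 0)
  M2 = (+0.1190, -0.1190, 0)
  M3 = (-0.1190, -0.1190, 0)
rvec = (-0.2329, 0.2286, 0.0880), |rvec| = θ = 0.33800 rad = 19.366°
Rodrigues: sinθ=0.33160, 1−cosθ=0.05658; R = I + sinθ·[k]× + (1−cosθ)·[k]×²:
    [+0.97028 -0.11270 +0.21412]
    [+0.05997 +0.96930 +0.23845]
    [-0.23442 -0.21853 +0.94725]
t = (-0.2684, 0.0679, 1.4618) m
M0: Pc = R·M0+t = (-0.39728, +0.17611, +1.46369); u = 889.3·(-0.39728)/1.46369 + 328.5 = 87.1261, v = 577.9·(+0.17611)/1.46369 + 240.2 = 309.7327
M1: Pc = R·M1+t = (-0.16635, +0.19038, +1.40790); u = 889.3·(-0.16635)/1.40790 + 328.5 = 223.4263, v = 577.9·(+0.19038)/1.40790 + 240.2 = 318.3464
M2: Pc = R·M2+t = (-0.13952, -0.04031, +1.45991); u = 889.3·(-0.13952)/1.45991 + 328.5 = 243.5088, v = 577.9·(-0.04031)/1.45991 + 240.2 = 224.2431
M3: Pc = R·M3+t = (-0.37045, -0.05458, +1.51570); u = 889.3·(-0.37045)/1.51570 + 328.5 = 111.1464, v = 577.9·(-0.05458)/1.51570 + 240.2 = 219.3889

c0=(87.13, 309.73) c1=(223.43, 318.35) c2=(243.51, 224.24) c3=(111.15, 219.39)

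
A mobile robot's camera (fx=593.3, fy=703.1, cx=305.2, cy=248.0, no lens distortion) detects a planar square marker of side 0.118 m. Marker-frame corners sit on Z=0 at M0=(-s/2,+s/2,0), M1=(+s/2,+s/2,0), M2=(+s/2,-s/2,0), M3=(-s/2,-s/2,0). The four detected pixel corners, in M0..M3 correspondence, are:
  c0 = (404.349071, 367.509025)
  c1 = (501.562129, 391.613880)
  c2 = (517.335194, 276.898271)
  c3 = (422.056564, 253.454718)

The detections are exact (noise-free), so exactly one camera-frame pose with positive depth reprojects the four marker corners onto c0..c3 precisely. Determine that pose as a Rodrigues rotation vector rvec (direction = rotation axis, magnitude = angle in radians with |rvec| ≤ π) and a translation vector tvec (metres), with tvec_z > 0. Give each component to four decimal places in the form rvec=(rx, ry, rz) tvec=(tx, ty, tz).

Intrinsics K: fx=593.3, fy=703.1, cx=305.2, cy=248.0
Marker side s = 0.118 m; corners in marker frame (Z=0):
  M0 = (-0.0590, +0.0590, 0)
  M1 = (+0.0590, +0.0590, 0)
  M2 = (+0.0590, -0.0590, 0)
  M3 = (-0.0590, -0.0590, 0)
Detected image corners:
  c0 = (404.349071, 367.509025) px
  c1 = (501.562129, 391.613880) px
  c2 = (517.335194, 276.898271) px
  c3 = (422.056564, 253.454718) px
Planar DLT: solve 8×8 A·h = b for H (H[2,2]=1):
  H  [+809.50732 -221.50289 +461.37373]
  H  [+197.21874 +913.71753 +321.77732]
  H  [-0.01312 -0.17261 +1.00000]
B = K⁻¹H; ‖b₁‖=1.400556, ‖b₂‖=1.400556; λ = 2/(‖b₁‖+‖b₂‖) = 0.714002, sign → tz>0 ⇒ λ=+0.714002
r₁ = λ·B[:,0] = (+0.97901,+0.20358,-0.00937); r₂ = λ·B[:,1] = (-0.20317,+0.97136,-0.12324)
r₃ = r₁×r₂ = (-0.01599,+0.12256,+0.99233); SVD([r₁ r₂ r₃]) → R = UVᵀ:
  R  [+0.97901 -0.20317 -0.01599]
  R  [+0.20358 +0.97136 +0.12256]
  R  [-0.00937 -0.12324 +0.99233]
t = (+0.18795, +0.07492, +0.71400) m
tr R = 2.942702; θ = arccos((tr R − 1)/2) = 0.239945 rad = 13.748°
axis k = ((R−Rᵀ)₃₂, (R−Rᵀ)₁₃, (R−Rᵀ)₂₁) / (2 sinθ) = (-0.517160, -0.013939, +0.855775)
rvec = θ·k = (-0.124090, -0.003345, +0.205339)

rvec=(-0.1241, -0.0033, 0.2053) tvec=(0.1879, 0.0749, 0.7140)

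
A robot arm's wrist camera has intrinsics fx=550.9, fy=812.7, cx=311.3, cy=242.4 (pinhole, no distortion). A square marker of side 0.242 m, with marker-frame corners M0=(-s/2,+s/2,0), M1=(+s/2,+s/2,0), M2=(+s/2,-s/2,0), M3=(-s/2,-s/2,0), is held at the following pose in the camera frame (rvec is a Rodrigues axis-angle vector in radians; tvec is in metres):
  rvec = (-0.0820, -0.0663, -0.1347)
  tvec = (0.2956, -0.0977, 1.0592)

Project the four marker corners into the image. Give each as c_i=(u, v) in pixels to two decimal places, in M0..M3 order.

c0=(413.15, 271.82) c1=(536.02, 246.94) c2=(515.20, 66.54) c3=(394.16, 88.04)

Intrinsics K: fx=550.9, fy=812.7, cx=311.3, cy=242.4
Marker side s = 0.242 m; corners in marker frame (Z=0):
  M0 = (-0.1210, +0.1210, 0)
  M1 = (+0.1210, +0.1210, 0)
  M2 = (+0.1210, -0.1210, 0)
  M3 = (-0.1210, -0.1210, 0)
rvec = (-0.0820, -0.0663, -0.1347), |rvec| = θ = 0.17107 rad = 9.801°
Rodrigues: sinθ=0.17023, 1−cosθ=0.01460; R = I + sinθ·[k]× + (1−cosθ)·[k]×²:
    [+0.98876 +0.13676 -0.06047]
    [-0.13133 +0.98760 +0.08606]
    [+0.07149 -0.07715 +0.99445]
t = (0.2956, -0.0977, 1.0592) m
M0: Pc = R·M0+t = (+0.19251, +0.03769, +1.04122); u = 550.9·(+0.19251)/1.04122 + 311.3 = 413.1545, v = 812.7·(+0.03769)/1.04122 + 242.4 = 271.8185
M1: Pc = R·M1+t = (+0.43179, +0.00591, +1.05852); u = 550.9·(+0.43179)/1.05852 + 311.3 = 536.0219, v = 812.7·(+0.00591)/1.05852 + 242.4 = 246.9360
M2: Pc = R·M2+t = (+0.39869, -0.23309, +1.07718); u = 550.9·(+0.39869)/1.07718 + 311.3 = 515.2015, v = 812.7·(-0.23309)/1.07718 + 242.4 = 66.5411
M3: Pc = R·M3+t = (+0.15941, -0.20131, +1.05988); u = 550.9·(+0.15941)/1.05988 + 311.3 = 394.1586, v = 812.7·(-0.20131)/1.05988 + 242.4 = 88.0408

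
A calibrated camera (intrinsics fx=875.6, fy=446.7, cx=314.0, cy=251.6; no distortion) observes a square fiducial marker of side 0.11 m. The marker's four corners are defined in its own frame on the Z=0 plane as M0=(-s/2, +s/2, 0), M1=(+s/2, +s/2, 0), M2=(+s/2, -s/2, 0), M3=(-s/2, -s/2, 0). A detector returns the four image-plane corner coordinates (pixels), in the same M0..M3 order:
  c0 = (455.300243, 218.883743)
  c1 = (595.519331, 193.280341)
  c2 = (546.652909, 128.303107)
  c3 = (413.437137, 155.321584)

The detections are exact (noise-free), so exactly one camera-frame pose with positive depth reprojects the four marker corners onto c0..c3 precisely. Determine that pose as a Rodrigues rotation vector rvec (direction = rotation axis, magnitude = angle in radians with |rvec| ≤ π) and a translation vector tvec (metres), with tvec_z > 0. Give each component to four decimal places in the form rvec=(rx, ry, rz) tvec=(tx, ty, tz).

Intrinsics K: fx=875.6, fy=446.7, cx=314.0, cy=251.6
Marker side s = 0.11 m; corners in marker frame (Z=0):
  M0 = (-0.0550, +0.0550, 0)
  M1 = (+0.0550, +0.0550, 0)
  M2 = (+0.0550, -0.0550, 0)
  M3 = (-0.0550, -0.0550, 0)
Detected image corners:
  c0 = (455.300243, 218.883743) px
  c1 = (595.519331, 193.280341) px
  c2 = (546.652909, 128.303107) px
  c3 = (413.437137, 155.321584) px
Planar DLT: solve 8×8 A·h = b for H (H[2,2]=1):
  H  [+1069.29920 +235.08892 +500.99529]
  H  [-299.16392 +523.00341 +173.57487]
  H  [-0.34407 -0.35151 +1.00000]
B = K⁻¹H; ‖b₁‖=1.467259, ‖b₂‖=1.467259; λ = 2/(‖b₁‖+‖b₂‖) = 0.681543, sign → tz>0 ⇒ λ=+0.681543
r₁ = λ·B[:,0] = (+0.91641,-0.32437,-0.23450); r₂ = λ·B[:,1] = (+0.26890,+0.93290,-0.23957)
r₃ = r₁×r₂ = (+0.29647,+0.15649,+0.94213); SVD([r₁ r₂ r₃]) → R = UVᵀ:
  R  [+0.91641 +0.26890 +0.29647]
  R  [-0.32437 +0.93290 +0.15649]
  R  [-0.23450 -0.23957 +0.94213]
t = (+0.14555, -0.11905, +0.68154) m
tr R = 2.791438; θ = arccos((tr R − 1)/2) = 0.460751 rad = 26.399°
axis k = ((R−Rᵀ)₃₂, (R−Rᵀ)₁₃, (R−Rᵀ)₂₁) / (2 sinθ) = (-0.445392, +0.597098, -0.667159)
rvec = θ·k = (-0.205215, +0.275113, -0.307394)

rvec=(-0.2052, 0.2751, -0.3074) tvec=(0.1456, -0.1190, 0.6815)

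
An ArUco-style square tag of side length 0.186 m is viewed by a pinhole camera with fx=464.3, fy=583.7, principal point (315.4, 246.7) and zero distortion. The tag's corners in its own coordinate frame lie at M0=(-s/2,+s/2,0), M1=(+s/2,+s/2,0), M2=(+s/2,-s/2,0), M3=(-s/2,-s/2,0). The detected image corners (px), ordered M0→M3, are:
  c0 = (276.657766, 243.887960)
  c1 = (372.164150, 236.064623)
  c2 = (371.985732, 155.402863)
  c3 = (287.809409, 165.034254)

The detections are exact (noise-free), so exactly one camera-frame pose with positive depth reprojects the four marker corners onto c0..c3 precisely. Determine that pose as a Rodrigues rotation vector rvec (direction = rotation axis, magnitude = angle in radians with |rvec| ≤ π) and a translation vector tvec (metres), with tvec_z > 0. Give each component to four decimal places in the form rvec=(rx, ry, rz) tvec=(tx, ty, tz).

Intrinsics K: fx=464.3, fy=583.7, cx=315.4, cy=246.7
Marker side s = 0.186 m; corners in marker frame (Z=0):
  M0 = (-0.0930, +0.0930, 0)
  M1 = (+0.0930, +0.0930, 0)
  M2 = (+0.0930, -0.0930, 0)
  M3 = (-0.0930, -0.0930, 0)
Detected image corners:
  c0 = (276.657766, 243.887960) px
  c1 = (372.164150, 236.064623) px
  c2 = (371.985732, 155.402863) px
  c3 = (287.809409, 165.034254) px
Planar DLT: solve 8×8 A·h = b for H (H[2,2]=1):
  H  [+416.48689 -255.81811 +326.50571]
  H  [-86.73016 +290.63350 +197.61822]
  H  [-0.19739 -0.69008 +1.00000]
B = K⁻¹H; ‖b₁‖=1.051851, ‖b₂‖=1.051851; λ = 2/(‖b₁‖+‖b₂‖) = 0.950705, sign → tz>0 ⇒ λ=+0.950705
r₁ = λ·B[:,0] = (+0.98028,-0.06195,-0.18766); r₂ = λ·B[:,1] = (-0.07815,+0.75065,-0.65606)
r₃ = r₁×r₂ = (+0.18151,+0.65779,+0.73101); SVD([r₁ r₂ r₃]) → R = UVᵀ:
  R  [+0.98028 -0.07815 +0.18151]
  R  [-0.06195 +0.75065 +0.65779]
  R  [-0.18766 -0.65606 +0.73101]
t = (+0.02274, -0.07994, +0.95070) m
tr R = 2.461940; θ = arccos((tr R − 1)/2) = 0.751054 rad = 43.032°
axis k = ((R−Rᵀ)₃₂, (R−Rᵀ)₁₃, (R−Rᵀ)₂₁) / (2 sinθ) = (-0.962650, +0.270487, +0.011873)
rvec = θ·k = (-0.723003, +0.203151, +0.008918)

rvec=(-0.7230, 0.2032, 0.0089) tvec=(0.0227, -0.0799, 0.9507)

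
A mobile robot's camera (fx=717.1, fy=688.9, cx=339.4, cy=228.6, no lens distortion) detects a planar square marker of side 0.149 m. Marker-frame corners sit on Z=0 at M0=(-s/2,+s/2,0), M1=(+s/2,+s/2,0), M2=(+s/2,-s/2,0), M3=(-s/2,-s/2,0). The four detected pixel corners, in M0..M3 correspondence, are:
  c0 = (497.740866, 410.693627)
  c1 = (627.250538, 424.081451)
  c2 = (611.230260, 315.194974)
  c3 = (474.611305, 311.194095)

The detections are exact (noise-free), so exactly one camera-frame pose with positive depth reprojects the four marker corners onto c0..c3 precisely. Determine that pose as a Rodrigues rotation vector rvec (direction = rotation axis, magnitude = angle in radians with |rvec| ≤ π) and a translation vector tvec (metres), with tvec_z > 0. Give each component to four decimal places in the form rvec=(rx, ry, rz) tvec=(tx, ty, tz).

Intrinsics K: fx=717.1, fy=688.9, cx=339.4, cy=228.6
Marker side s = 0.149 m; corners in marker frame (Z=0):
  M0 = (-0.0745, +0.0745, 0)
  M1 = (+0.0745, +0.0745, 0)
  M2 = (+0.0745, -0.0745, 0)
  M3 = (-0.0745, -0.0745, 0)
Detected image corners:
  c0 = (497.740866, 410.693627) px
  c1 = (627.250538, 424.081451) px
  c2 = (611.230260, 315.194974) px
  c3 = (474.611305, 311.194095) px
Planar DLT: solve 8×8 A·h = b for H (H[2,2]=1):
  H  [+537.15586 +382.94008 +549.85421]
  H  [-175.26696 +863.28156 +366.84147]
  H  [-0.64245 +0.45308 +1.00000]
B = K⁻¹H; ‖b₁‖=1.234317, ‖b₂‖=1.234317; λ = 2/(‖b₁‖+‖b₂‖) = 0.810165, sign → tz>0 ⇒ λ=+0.810165
r₁ = λ·B[:,0] = (+0.85321,-0.03340,-0.52049); r₂ = λ·B[:,1] = (+0.25890,+0.89344,+0.36707)
r₃ = r₁×r₂ = (+0.45276,-0.44795,+0.77094); SVD([r₁ r₂ r₃]) → R = UVᵀ:
  R  [+0.85321 +0.25890 +0.45276]
  R  [-0.03340 +0.89344 -0.44795]
  R  [-0.52049 +0.36707 +0.77094]
t = (+0.23777, +0.16258, +0.81016) m
tr R = 2.517588; θ = arccos((tr R − 1)/2) = 0.709337 rad = 40.642°
axis k = ((R−Rᵀ)₃₂, (R−Rᵀ)₁₃, (R−Rᵀ)₂₁) / (2 sinθ) = (+0.625658, +0.747128, -0.224392)
rvec = θ·k = (+0.443802, +0.529966, -0.159169)

rvec=(0.4438, 0.5300, -0.1592) tvec=(0.2378, 0.1626, 0.8102)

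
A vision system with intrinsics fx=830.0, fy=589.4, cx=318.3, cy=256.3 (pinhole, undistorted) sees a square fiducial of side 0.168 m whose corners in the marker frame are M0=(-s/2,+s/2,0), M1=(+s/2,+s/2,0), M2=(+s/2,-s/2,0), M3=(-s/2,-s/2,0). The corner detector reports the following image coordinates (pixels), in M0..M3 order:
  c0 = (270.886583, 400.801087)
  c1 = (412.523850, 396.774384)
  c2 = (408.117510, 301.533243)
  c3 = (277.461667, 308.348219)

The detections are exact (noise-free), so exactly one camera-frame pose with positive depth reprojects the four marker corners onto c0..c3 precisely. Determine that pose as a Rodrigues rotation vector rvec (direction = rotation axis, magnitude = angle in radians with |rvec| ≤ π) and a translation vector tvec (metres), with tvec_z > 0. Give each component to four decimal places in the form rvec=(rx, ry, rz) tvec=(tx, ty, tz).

rvec=(-0.5063, 0.2260, -0.0350) tvec=(0.0276, 0.1599, 1.0058)

Intrinsics K: fx=830.0, fy=589.4, cx=318.3, cy=256.3
Marker side s = 0.168 m; corners in marker frame (Z=0):
  M0 = (-0.0840, +0.0840, 0)
  M1 = (+0.0840, +0.0840, 0)
  M2 = (+0.0840, -0.0840, 0)
  M3 = (-0.0840, -0.0840, 0)
Detected image corners:
  c0 = (270.886583, 400.801087) px
  c1 = (412.523850, 396.774384) px
  c2 = (408.117510, 301.533243) px
  c3 = (277.461667, 308.348219) px
Planar DLT: solve 8×8 A·h = b for H (H[2,2]=1):
  H  [+739.02348 -171.89158 +341.09897]
  H  [-104.62118 +388.96254 +350.01201]
  H  [-0.20468 -0.48174 +1.00000]
B = K⁻¹H; ‖b₁‖=0.994212, ‖b₂‖=0.994212; λ = 2/(‖b₁‖+‖b₂‖) = 1.005822, sign → tz>0 ⇒ λ=+1.005822
r₁ = λ·B[:,0] = (+0.97452,-0.08902,-0.20587); r₂ = λ·B[:,1] = (-0.02248,+0.87448,-0.48455)
r₃ = r₁×r₂ = (+0.22316,+0.47683,+0.85020); SVD([r₁ r₂ r₃]) → R = UVᵀ:
  R  [+0.97452 -0.02248 +0.22316]
  R  [-0.08902 +0.87448 +0.47683]
  R  [-0.20587 -0.48455 +0.85020]
t = (+0.02763, +0.15992, +1.00582) m
tr R = 2.699194; θ = arccos((tr R − 1)/2) = 0.555575 rad = 31.832°
axis k = ((R−Rᵀ)₃₂, (R−Rᵀ)₁₃, (R−Rᵀ)₂₁) / (2 sinθ) = (-0.911376, +0.406714, -0.063073)
rvec = θ·k = (-0.506338, +0.225960, -0.035042)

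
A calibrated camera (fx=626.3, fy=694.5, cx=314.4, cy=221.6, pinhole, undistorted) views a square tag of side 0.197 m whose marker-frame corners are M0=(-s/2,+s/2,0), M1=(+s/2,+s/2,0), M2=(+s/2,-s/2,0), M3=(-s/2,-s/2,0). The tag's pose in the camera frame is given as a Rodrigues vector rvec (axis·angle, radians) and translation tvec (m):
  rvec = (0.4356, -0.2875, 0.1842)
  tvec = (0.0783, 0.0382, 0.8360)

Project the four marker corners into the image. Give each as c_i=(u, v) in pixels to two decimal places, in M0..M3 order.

Intrinsics K: fx=626.3, fy=694.5, cx=314.4, cy=221.6
Marker side s = 0.197 m; corners in marker frame (Z=0):
  M0 = (-0.0985, +0.0985, 0)
  M1 = (+0.0985, +0.0985, 0)
  M2 = (+0.0985, -0.0985, 0)
  M3 = (-0.0985, -0.0985, 0)
rvec = (0.4356, -0.2875, 0.1842), |rvec| = θ = 0.55347 rad = 31.712°
Rodrigues: sinθ=0.52565, 1−cosθ=0.14930; R = I + sinθ·[k]× + (1−cosθ)·[k]×²:
    [+0.94318 -0.23597 -0.23394]
    [+0.11390 +0.89099 -0.43951]
    [+0.31215 +0.38789 +0.86724]
t = (0.0783, 0.0382, 0.8360) m
M0: Pc = R·M0+t = (-0.03785, +0.11474, +0.84346); u = 626.3·(-0.03785)/0.84346 + 314.4 = 286.2975, v = 694.5·(+0.11474)/0.84346 + 221.6 = 316.0785
M1: Pc = R·M1+t = (+0.14796, +0.13718, +0.90495); u = 626.3·(+0.14796)/0.90495 + 314.4 = 416.8000, v = 694.5·(+0.13718)/0.90495 + 221.6 = 326.8791
M2: Pc = R·M2+t = (+0.19445, -0.03834, +0.82854); u = 626.3·(+0.19445)/0.82854 + 314.4 = 461.3838, v = 694.5·(-0.03834)/0.82854 + 221.6 = 189.4602
M3: Pc = R·M3+t = (+0.00864, -0.06078, +0.76705); u = 626.3·(+0.00864)/0.76705 + 314.4 = 321.4548, v = 694.5·(-0.06078)/0.76705 + 221.6 = 166.5669

c0=(286.30, 316.08) c1=(416.80, 326.88) c2=(461.38, 189.46) c3=(321.45, 166.57)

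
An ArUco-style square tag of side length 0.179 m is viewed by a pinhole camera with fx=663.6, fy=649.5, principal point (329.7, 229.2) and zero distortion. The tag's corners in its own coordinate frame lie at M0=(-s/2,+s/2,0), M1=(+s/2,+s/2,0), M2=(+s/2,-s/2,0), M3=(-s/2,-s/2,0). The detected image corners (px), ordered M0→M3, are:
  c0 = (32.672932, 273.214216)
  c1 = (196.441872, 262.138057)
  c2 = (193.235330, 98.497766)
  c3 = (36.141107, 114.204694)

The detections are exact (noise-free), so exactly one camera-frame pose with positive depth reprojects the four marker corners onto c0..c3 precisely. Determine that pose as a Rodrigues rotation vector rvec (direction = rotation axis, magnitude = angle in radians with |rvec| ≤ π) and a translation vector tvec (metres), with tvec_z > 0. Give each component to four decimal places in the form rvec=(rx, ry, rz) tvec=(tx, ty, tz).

rvec=(-0.1605, 0.1323, -0.0629) tvec=(-0.2291, -0.0473, 0.7025)

Intrinsics K: fx=663.6, fy=649.5, cx=329.7, cy=229.2
Marker side s = 0.179 m; corners in marker frame (Z=0):
  M0 = (-0.0895, +0.0895, 0)
  M1 = (+0.0895, +0.0895, 0)
  M2 = (+0.0895, -0.0895, 0)
  M3 = (-0.0895, -0.0895, 0)
Detected image corners:
  c0 = (32.672932, 273.214216) px
  c1 = (196.441872, 262.138057) px
  c2 = (193.235330, 98.497766) px
  c3 = (36.141107, 114.204694) px
Planar DLT: solve 8×8 A·h = b for H (H[2,2]=1):
  H  [+875.28379 -27.68906 +113.33429]
  H  [-108.68253 +857.55370 +185.44232]
  H  [-0.17967 -0.23258 +1.00000]
B = K⁻¹H; ‖b₁‖=1.423472, ‖b₂‖=1.423472; λ = 2/(‖b₁‖+‖b₂‖) = 0.702508, sign → tz>0 ⇒ λ=+0.702508
r₁ = λ·B[:,0] = (+0.98931,-0.07301,-0.12622); r₂ = λ·B[:,1] = (+0.05186,+0.98520,-0.16339)
r₃ = r₁×r₂ = (+0.13628,+0.15509,+0.97846); SVD([r₁ r₂ r₃]) → R = UVᵀ:
  R  [+0.98931 +0.05186 +0.13628]
  R  [-0.07301 +0.98520 +0.15509]
  R  [-0.12622 -0.16339 +0.97846]
t = (-0.22905, -0.04733, +0.70251) m
tr R = 2.952965; θ = arccos((tr R − 1)/2) = 0.217302 rad = 12.451°
axis k = ((R−Rᵀ)₃₂, (R−Rᵀ)₁₃, (R−Rᵀ)₂₁) / (2 sinθ) = (-0.738602, +0.608767, -0.289605)
rvec = θ·k = (-0.160500, +0.132287, -0.062932)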